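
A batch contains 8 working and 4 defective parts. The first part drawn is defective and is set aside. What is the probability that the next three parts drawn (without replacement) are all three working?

After the first draw, 8 of the remaining 11 parts are working.
P = 8/11 × 7/10 × 6/9 = 336/990 = 56/165.

56/165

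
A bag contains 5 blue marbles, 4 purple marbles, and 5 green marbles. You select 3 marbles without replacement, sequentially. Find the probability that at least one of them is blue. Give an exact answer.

P(no blue) = 9/14 × 8/13 × 7/12 = 504/2184 = 3/13.
P(at least one) = 1 − 3/13 = 10/13.

10/13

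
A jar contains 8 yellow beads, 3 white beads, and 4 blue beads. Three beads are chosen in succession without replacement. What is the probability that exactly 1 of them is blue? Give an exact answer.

44/91

One ordering (blue drawn first) has probability 4/15 × 11/14 × 10/13 = 440/2730 = 44/273.
There are C(3,1) = 3 such orderings, each equally likely, so P = 3 × 44/273 = 44/91.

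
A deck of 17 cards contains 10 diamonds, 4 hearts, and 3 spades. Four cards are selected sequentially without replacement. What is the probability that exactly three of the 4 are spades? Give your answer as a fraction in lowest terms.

One ordering (spades drawn first) has probability 3/17 × 2/16 × 1/15 × 14/14 = 84/57120 = 1/680.
There are C(4,3) = 4 such orderings, each equally likely, so P = 4 × 1/680 = 1/170.

1/170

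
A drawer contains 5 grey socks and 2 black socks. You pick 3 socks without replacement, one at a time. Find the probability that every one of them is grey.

P(all grey) = 5/7 × 4/6 × 3/5 = 60/210 = 2/7.

2/7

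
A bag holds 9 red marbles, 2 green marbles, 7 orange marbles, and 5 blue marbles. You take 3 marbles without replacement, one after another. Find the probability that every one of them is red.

12/253

P(every draw is red) = 9/23 × 8/22 × 7/21 = 504/10626 = 12/253.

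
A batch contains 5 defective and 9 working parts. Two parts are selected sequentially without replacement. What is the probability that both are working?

P = 9/14 × 8/13 = 72/182 = 36/91.

36/91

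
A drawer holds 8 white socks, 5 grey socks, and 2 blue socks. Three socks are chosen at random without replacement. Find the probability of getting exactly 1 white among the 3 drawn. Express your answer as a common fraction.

24/65

One ordering (white drawn first) has probability 8/15 × 7/14 × 6/13 = 336/2730 = 8/65.
There are C(3,1) = 3 such orderings, each equally likely, so P = 3 × 8/65 = 24/65.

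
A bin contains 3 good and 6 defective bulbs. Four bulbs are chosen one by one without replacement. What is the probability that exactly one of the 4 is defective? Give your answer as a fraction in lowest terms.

One ordering (defective drawn first) has probability 6/9 × 3/8 × 2/7 × 1/6 = 36/3024 = 1/84.
There are C(4,1) = 4 such orderings, each equally likely, so P = 4 × 1/84 = 1/21.

1/21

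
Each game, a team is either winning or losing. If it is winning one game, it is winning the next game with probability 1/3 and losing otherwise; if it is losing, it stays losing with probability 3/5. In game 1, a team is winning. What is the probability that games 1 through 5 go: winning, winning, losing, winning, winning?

Game 1 is given. For each transition, use the conditional probability from the current state:
P(winning | winning) = 1/3; P(losing | winning) = 2/3; P(winning | losing) = 2/5; P(winning | winning) = 1/3.
P = 1/3 × 2/3 × 2/5 × 1/3 = 4/135.

4/135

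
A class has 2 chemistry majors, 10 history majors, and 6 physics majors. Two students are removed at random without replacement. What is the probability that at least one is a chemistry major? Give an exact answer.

11/51

P(no chemistry majors) = 16/18 × 15/17 = 240/306 = 40/51.
P(at least one) = 1 − 40/51 = 11/51.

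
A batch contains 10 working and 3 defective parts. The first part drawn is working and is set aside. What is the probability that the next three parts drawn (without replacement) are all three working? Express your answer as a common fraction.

With the first part removed, 9 working remain out of 12.
P = 9/12 × 8/11 × 7/10 = 504/1320 = 21/55.

21/55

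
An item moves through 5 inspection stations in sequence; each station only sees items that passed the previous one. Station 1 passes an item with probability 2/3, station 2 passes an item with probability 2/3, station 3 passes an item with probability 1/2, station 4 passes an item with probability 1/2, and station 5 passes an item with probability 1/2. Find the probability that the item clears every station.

1/18

The events are sequential, so multiply the conditional probabilities:
P = 2/3 × 2/3 × 1/2 × 1/2 × 1/2 = 4/72 = 1/18.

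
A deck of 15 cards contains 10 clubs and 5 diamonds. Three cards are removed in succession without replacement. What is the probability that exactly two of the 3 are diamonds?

20/91

One ordering (diamonds drawn first) has probability 5/15 × 4/14 × 10/13 = 200/2730 = 20/273.
There are C(3,2) = 3 such orderings, each equally likely, so P = 3 × 20/273 = 20/91.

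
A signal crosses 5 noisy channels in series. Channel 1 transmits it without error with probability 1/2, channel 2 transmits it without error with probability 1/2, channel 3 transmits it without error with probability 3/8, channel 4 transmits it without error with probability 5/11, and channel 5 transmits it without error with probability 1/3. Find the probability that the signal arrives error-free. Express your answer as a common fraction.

Multiplying along the chain,
P = 1/2 × 1/2 × 3/8 × 5/11 × 1/3 = 15/1056 = 5/352.

5/352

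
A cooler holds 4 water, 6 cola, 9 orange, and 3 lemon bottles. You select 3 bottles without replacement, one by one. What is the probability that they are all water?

P(all water) = 4/22 × 3/21 × 2/20 = 24/9240 = 1/385.

1/385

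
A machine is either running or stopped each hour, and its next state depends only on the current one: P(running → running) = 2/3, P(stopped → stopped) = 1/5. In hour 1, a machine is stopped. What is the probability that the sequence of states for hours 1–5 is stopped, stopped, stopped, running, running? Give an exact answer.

Hour 1 is given. For each transition, use the conditional probability from the current state:
P(stopped | stopped) = 1/5; P(stopped | stopped) = 1/5; P(running | stopped) = 4/5; P(running | running) = 2/3.
P = 1/5 × 1/5 × 4/5 × 2/3 = 8/375.

8/375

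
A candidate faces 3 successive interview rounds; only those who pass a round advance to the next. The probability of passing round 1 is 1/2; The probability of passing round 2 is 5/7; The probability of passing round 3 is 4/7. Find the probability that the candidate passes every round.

Multiplying along the chain,
P = 1/2 × 5/7 × 4/7 = 20/98 = 10/49.

10/49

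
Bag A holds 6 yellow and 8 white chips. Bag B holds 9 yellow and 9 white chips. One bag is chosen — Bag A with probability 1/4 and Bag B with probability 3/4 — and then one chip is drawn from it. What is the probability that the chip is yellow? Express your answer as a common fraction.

27/56

From Bag A: P(yellow) = 6/14.
From Bag B: P(yellow) = 9/18.
Total probability = (1/4)(6/14) + (3/4)(9/18) = 27/56.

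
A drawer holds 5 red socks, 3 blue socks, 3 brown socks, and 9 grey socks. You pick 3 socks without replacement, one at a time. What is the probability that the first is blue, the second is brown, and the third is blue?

1/380

Chain rule:
P = 3/20 × 3/19 × 2/18 = 18/6840 = 1/380.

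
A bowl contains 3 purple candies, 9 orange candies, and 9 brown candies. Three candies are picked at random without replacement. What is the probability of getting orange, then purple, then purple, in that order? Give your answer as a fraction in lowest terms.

9/1330

Chain rule:
P = 9/21 × 3/20 × 2/19 = 54/7980 = 9/1330.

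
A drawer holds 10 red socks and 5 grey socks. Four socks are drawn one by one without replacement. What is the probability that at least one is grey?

P(no grey) = 10/15 × 9/14 × 8/13 × 7/12 = 5040/32760 = 2/13.
P(at least one) = 1 − 2/13 = 11/13.

11/13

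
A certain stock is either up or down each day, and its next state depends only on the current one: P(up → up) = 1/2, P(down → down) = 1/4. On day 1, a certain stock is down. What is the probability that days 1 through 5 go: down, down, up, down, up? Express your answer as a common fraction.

9/128

Day 1 is given. For each transition, use the conditional probability from the current state:
P(down | down) = 1/4; P(up | down) = 3/4; P(down | up) = 1/2; P(up | down) = 3/4.
P = 1/4 × 3/4 × 1/2 × 3/4 = 9/128.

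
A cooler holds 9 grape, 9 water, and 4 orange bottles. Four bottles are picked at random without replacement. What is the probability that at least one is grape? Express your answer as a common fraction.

120/133

P(no grape) = 13/22 × 12/21 × 11/20 × 10/19 = 17160/175560 = 13/133.
P(at least one) = 1 − 13/133 = 120/133.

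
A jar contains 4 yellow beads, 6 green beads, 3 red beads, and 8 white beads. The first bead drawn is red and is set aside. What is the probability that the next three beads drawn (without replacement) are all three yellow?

1/285

With the first bead removed, 4 yellow remain out of 20.
P = 4/20 × 3/19 × 2/18 = 24/6840 = 1/285.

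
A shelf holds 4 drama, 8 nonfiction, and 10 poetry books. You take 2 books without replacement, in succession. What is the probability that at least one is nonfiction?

P(no nonfiction) = 14/22 × 13/21 = 182/462 = 13/33.
P(at least one) = 1 − 13/33 = 20/33.

20/33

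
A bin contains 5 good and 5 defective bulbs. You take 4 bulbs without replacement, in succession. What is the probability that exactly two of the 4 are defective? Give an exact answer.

One ordering (defective drawn first) has probability 5/10 × 4/9 × 5/8 × 4/7 = 400/5040 = 5/63.
There are C(4,2) = 6 such orderings, each equally likely, so P = 6 × 5/63 = 10/21.

10/21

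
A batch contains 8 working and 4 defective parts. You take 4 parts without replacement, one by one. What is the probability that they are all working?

14/99

P = 8/12 × 7/11 × 6/10 × 5/9 = 1680/11880 = 14/99.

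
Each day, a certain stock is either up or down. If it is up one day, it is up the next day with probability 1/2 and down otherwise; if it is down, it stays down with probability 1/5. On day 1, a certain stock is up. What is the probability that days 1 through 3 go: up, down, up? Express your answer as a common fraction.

2/5

Day 1 is given. For each transition, use the conditional probability from the current state:
P(down | up) = 1/2; P(up | down) = 4/5.
P = 1/2 × 4/5 = 4/10 = 2/5.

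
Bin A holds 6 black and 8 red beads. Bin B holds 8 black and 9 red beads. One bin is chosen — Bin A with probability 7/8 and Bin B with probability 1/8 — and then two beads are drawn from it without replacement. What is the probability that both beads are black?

601/3536

From Bin A: P(both black) = (6/14)(5/13) = 15/91.
From Bin B: P(both black) = (8/17)(7/16) = 7/34.
Total probability = (7/8)(15/91) + (1/8)(7/34) = 601/3536.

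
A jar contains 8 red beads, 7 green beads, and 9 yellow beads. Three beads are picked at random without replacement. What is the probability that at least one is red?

183/253

P(no red) = 16/24 × 15/23 × 14/22 = 3360/12144 = 70/253.
P(at least one) = 1 − 70/253 = 183/253.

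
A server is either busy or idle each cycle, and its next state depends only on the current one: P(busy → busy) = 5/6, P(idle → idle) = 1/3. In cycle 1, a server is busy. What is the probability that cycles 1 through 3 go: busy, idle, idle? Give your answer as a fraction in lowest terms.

1/18

Cycle 1 is given. For each transition, use the conditional probability from the current state:
P(idle | busy) = 1/6; P(idle | idle) = 1/3.
P = 1/6 × 1/3 = 1/18.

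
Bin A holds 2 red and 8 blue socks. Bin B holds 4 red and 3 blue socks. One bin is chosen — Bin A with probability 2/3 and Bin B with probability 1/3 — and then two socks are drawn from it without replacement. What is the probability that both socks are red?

104/945

From Bin A: P(both red) = (2/10)(1/9) = 1/45.
From Bin B: P(both red) = (4/7)(3/6) = 2/7.
Total probability = (2/3)(1/45) + (1/3)(2/7) = 104/945.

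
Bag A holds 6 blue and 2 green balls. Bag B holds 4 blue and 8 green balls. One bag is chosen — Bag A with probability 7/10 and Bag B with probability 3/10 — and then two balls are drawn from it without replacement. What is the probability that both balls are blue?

177/440

From Bag A: P(both blue) = (6/8)(5/7) = 15/28.
From Bag B: P(both blue) = (4/12)(3/11) = 1/11.
Total probability = (7/10)(15/28) + (3/10)(1/11) = 177/440.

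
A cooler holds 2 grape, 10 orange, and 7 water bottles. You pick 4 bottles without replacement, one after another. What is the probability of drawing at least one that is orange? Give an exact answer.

625/646

P(no orange) = 9/19 × 8/18 × 7/17 × 6/16 = 3024/93024 = 21/646.
P(at least one) = 1 − 21/646 = 625/646.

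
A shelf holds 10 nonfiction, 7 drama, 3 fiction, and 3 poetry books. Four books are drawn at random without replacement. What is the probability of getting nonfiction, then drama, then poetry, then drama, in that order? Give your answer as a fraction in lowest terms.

Each draw changes the counts, so multiply the conditional probabilities along the sequence:
P = 10/23 × 7/22 × 3/21 × 6/20 = 1260/212520 = 3/506.

3/506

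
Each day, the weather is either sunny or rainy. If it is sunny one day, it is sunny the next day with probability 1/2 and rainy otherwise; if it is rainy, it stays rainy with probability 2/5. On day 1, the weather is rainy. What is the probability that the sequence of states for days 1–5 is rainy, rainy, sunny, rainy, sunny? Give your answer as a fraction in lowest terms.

9/125

Day 1 is given. For each transition, use the conditional probability from the current state:
P(rainy | rainy) = 2/5; P(sunny | rainy) = 3/5; P(rainy | sunny) = 1/2; P(sunny | rainy) = 3/5.
P = 2/5 × 3/5 × 1/2 × 3/5 = 18/250 = 9/125.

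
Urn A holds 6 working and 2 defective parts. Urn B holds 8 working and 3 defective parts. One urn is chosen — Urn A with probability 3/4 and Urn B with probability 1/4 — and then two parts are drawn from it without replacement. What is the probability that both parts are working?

From Urn A: P(both working) = (6/8)(5/7) = 15/28.
From Urn B: P(both working) = (8/11)(7/10) = 28/55.
Total probability = (3/4)(15/28) + (1/4)(28/55) = 3259/6160.

3259/6160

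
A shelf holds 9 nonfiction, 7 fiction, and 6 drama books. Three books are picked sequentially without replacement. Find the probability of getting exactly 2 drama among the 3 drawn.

One ordering (drama drawn first) has probability 6/22 × 5/21 × 16/20 = 480/9240 = 4/77.
There are C(3,2) = 3 such orderings, each equally likely, so P = 3 × 4/77 = 12/77.

12/77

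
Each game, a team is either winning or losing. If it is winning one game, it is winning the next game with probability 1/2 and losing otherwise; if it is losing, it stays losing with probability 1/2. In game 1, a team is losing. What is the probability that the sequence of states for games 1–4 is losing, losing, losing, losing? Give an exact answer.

Game 1 is given. For each transition, use the conditional probability from the current state:
P(losing | losing) = 1/2; P(losing | losing) = 1/2; P(losing | losing) = 1/2.
P = 1/2 × 1/2 × 1/2 = 1/8.

1/8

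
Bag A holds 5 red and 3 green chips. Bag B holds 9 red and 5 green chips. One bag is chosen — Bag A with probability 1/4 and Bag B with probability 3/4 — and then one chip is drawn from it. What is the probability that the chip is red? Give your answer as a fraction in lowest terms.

143/224

From Bag A: P(red) = 5/8.
From Bag B: P(red) = 9/14.
Total probability = (1/4)(5/8) + (3/4)(9/14) = 143/224.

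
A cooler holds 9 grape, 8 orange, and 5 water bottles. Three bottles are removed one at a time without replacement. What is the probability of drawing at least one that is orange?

P(no orange) = 14/22 × 13/21 × 12/20 = 2184/9240 = 13/55.
P(at least one) = 1 − 13/55 = 42/55.

42/55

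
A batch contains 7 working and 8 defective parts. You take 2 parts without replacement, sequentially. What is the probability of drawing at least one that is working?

11/15

P(no working) = 8/15 × 7/14 = 56/210 = 4/15.
P(at least one) = 1 − 4/15 = 11/15.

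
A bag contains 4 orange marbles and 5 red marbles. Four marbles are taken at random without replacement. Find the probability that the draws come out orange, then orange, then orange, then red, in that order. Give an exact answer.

5/126

Multiply the probability of each draw given the previous ones:
P = 4/9 × 3/8 × 2/7 × 5/6 = 120/3024 = 5/126.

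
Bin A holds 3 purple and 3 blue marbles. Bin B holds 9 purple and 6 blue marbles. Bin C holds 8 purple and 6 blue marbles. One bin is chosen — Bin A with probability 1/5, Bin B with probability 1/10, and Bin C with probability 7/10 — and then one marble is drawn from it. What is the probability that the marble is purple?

From Bin A: P(purple) = 3/6.
From Bin B: P(purple) = 9/15.
From Bin C: P(purple) = 8/14.
Total probability = (1/5)(3/6) + (1/10)(9/15) + (7/10)(8/14) = 14/25.

14/25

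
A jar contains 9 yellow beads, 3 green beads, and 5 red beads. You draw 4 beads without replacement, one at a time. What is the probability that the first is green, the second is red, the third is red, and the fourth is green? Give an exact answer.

1/476

Chain rule:
P = 3/17 × 5/16 × 4/15 × 2/14 = 120/57120 = 1/476.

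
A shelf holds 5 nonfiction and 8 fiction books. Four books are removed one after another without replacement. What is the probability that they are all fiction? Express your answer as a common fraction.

P = 8/13 × 7/12 × 6/11 × 5/10 = 1680/17160 = 14/143.

14/143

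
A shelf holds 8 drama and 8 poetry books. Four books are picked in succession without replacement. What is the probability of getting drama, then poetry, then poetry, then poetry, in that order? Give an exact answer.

Each draw changes the counts, so multiply the conditional probabilities along the sequence:
P = 8/16 × 8/15 × 7/14 × 6/13 = 2688/43680 = 4/65.

4/65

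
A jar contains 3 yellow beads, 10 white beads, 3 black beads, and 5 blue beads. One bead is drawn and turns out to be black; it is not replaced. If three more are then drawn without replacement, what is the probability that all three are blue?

With the first bead removed, 5 blue remain out of 20.
P = 5/20 × 4/19 × 3/18 = 60/6840 = 1/114.

1/114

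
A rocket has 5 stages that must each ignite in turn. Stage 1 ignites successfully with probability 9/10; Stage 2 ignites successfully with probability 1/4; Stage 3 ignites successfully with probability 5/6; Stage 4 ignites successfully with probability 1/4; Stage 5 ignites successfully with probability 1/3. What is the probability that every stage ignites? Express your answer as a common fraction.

The events are sequential, so multiply the conditional probabilities:
P = 9/10 × 1/4 × 5/6 × 1/4 × 1/3 = 45/2880 = 1/64.

1/64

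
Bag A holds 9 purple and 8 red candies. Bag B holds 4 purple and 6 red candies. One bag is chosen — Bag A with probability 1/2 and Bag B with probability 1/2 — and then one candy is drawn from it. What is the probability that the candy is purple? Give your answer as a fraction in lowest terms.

From Bag A: P(purple) = 9/17.
From Bag B: P(purple) = 4/10.
Total probability = (1/2)(9/17) + (1/2)(4/10) = 79/170.

79/170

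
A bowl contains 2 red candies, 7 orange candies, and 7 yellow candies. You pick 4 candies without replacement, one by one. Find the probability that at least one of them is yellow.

P(no yellow) = 9/16 × 8/15 × 7/14 × 6/13 = 3024/43680 = 9/130.
P(at least one) = 1 − 9/130 = 121/130.

121/130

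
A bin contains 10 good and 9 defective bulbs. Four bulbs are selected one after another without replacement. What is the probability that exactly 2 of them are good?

One ordering (good drawn first) has probability 10/19 × 9/18 × 9/17 × 8/16 = 6480/93024 = 45/646.
There are C(4,2) = 6 such orderings, each equally likely, so P = 6 × 45/646 = 135/323.

135/323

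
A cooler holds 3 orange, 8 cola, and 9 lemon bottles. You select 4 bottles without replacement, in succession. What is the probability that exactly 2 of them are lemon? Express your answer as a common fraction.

132/323

One ordering (lemon drawn first) has probability 9/20 × 8/19 × 11/18 × 10/17 = 7920/116280 = 22/323.
There are C(4,2) = 6 such orderings, each equally likely, so P = 6 × 22/323 = 132/323.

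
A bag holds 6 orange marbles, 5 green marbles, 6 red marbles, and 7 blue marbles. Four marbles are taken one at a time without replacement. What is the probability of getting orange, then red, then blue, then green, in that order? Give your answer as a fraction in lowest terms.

Each draw changes the counts, so multiply the conditional probabilities along the sequence:
P = 6/24 × 6/23 × 7/22 × 5/21 = 1260/255024 = 5/1012.

5/1012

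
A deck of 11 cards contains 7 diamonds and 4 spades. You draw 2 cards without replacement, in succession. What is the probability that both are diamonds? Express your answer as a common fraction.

P(all diamonds) = 7/11 × 6/10 = 42/110 = 21/55.

21/55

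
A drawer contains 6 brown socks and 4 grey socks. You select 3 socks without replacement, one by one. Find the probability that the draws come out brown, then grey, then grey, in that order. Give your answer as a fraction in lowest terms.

1/10

Each draw changes the counts, so multiply the conditional probabilities along the sequence:
P = 6/10 × 4/9 × 3/8 = 72/720 = 1/10.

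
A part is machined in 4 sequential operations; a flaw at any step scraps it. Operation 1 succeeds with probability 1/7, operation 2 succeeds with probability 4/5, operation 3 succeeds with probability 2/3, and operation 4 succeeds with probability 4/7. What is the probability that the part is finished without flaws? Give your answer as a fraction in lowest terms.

32/735

The events are sequential, so multiply the conditional probabilities:
P = 1/7 × 4/5 × 2/3 × 4/7 = 32/735.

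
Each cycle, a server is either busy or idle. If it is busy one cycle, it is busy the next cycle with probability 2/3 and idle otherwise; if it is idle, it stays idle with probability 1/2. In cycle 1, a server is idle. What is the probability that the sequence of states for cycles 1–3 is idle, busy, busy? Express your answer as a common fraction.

1/3

Cycle 1 is given. For each transition, use the conditional probability from the current state:
P(busy | idle) = 1/2; P(busy | busy) = 2/3.
P = 1/2 × 2/3 = 2/6 = 1/3.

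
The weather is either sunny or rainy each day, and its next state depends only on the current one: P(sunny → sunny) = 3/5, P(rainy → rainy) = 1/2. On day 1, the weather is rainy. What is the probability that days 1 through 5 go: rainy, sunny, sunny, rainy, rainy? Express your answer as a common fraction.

3/50

Day 1 is given. For each transition, use the conditional probability from the current state:
P(sunny | rainy) = 1/2; P(sunny | sunny) = 3/5; P(rainy | sunny) = 2/5; P(rainy | rainy) = 1/2.
P = 1/2 × 3/5 × 2/5 × 1/2 = 6/100 = 3/50.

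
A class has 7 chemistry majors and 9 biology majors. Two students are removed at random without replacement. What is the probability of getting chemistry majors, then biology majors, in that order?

21/80

Chain rule:
P = 7/16 × 9/15 = 63/240 = 21/80.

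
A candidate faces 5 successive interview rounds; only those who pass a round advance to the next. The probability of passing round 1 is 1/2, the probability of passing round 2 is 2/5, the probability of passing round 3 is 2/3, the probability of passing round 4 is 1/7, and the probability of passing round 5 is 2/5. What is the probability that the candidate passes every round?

4/525

Each stage is reached only if all earlier stages succeed, so
P = 1/2 × 2/5 × 2/3 × 1/7 × 2/5 = 8/1050 = 4/525.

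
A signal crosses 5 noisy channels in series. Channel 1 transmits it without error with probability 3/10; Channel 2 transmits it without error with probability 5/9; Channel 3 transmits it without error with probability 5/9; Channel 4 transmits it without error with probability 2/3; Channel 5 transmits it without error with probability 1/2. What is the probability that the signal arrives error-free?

Multiplying along the chain,
P = 3/10 × 5/9 × 5/9 × 2/3 × 1/2 = 150/4860 = 5/162.

5/162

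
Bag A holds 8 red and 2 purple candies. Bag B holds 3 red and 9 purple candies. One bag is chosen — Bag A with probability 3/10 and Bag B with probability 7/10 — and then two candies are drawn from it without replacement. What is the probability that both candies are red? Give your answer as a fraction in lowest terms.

From Bag A: P(both red) = (8/10)(7/9) = 28/45.
From Bag B: P(both red) = (3/12)(2/11) = 1/22.
Total probability = (3/10)(28/45) + (7/10)(1/22) = 721/3300.

721/3300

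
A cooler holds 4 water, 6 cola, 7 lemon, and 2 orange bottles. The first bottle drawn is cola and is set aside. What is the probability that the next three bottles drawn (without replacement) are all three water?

With the first bottle removed, 4 water remain out of 18.
P = 4/18 × 3/17 × 2/16 = 24/4896 = 1/204.

1/204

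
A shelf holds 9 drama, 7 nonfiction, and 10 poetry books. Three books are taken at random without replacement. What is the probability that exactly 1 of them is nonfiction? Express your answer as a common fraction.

1197/2600

One ordering (nonfiction drawn first) has probability 7/26 × 19/25 × 18/24 = 2394/15600 = 399/2600.
There are C(3,1) = 3 such orderings, each equally likely, so P = 3 × 399/2600 = 1197/2600.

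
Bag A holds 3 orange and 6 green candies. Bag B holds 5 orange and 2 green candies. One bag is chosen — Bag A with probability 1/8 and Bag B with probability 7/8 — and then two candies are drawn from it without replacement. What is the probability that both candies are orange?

41/96

From Bag A: P(both orange) = (3/9)(2/8) = 1/12.
From Bag B: P(both orange) = (5/7)(4/6) = 10/21.
Total probability = (1/8)(1/12) + (7/8)(10/21) = 41/96.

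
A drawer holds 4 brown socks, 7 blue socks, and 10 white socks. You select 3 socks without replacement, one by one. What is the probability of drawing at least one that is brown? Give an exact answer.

65/133

P(no brown) = 17/21 × 16/20 × 15/19 = 4080/7980 = 68/133.
P(at least one) = 1 − 68/133 = 65/133.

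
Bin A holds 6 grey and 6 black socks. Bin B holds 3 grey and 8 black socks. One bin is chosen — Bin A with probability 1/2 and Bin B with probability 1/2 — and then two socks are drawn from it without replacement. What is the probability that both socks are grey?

From Bin A: P(both grey) = (6/12)(5/11) = 5/22.
From Bin B: P(both grey) = (3/11)(2/10) = 3/55.
Total probability = (1/2)(5/22) + (1/2)(3/55) = 31/220.

31/220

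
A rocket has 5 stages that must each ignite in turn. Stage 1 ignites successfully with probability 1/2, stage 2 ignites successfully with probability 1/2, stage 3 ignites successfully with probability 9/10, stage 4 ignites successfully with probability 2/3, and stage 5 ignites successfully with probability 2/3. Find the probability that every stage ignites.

The events are sequential, so multiply the conditional probabilities:
P = 1/2 × 1/2 × 9/10 × 2/3 × 2/3 = 36/360 = 1/10.

1/10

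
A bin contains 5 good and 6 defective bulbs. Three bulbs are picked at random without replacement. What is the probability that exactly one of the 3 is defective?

4/11

One ordering (defective drawn first) has probability 6/11 × 5/10 × 4/9 = 120/990 = 4/33.
There are C(3,1) = 3 such orderings, each equally likely, so P = 3 × 4/33 = 4/11.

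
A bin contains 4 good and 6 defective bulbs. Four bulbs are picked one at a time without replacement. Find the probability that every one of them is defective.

P(every draw is defective) = 6/10 × 5/9 × 4/8 × 3/7 = 360/5040 = 1/14.

1/14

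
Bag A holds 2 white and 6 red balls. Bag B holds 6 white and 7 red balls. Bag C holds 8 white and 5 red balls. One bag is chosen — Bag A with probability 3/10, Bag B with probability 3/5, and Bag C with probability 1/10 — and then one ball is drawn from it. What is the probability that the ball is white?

From Bag A: P(white) = 2/8.
From Bag B: P(white) = 6/13.
From Bag C: P(white) = 8/13.
Total probability = (3/10)(2/8) + (3/5)(6/13) + (1/10)(8/13) = 43/104.

43/104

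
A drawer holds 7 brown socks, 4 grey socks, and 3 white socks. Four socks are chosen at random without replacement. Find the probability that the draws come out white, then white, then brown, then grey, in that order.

Multiply the probability of each draw given the previous ones:
P = 3/14 × 2/13 × 7/12 × 4/11 = 168/24024 = 1/143.

1/143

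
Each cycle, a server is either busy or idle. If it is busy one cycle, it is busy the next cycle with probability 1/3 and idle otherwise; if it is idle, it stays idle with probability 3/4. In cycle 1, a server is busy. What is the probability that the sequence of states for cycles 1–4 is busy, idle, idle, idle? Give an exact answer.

3/8

Cycle 1 is given. For each transition, use the conditional probability from the current state:
P(idle | busy) = 2/3; P(idle | idle) = 3/4; P(idle | idle) = 3/4.
P = 2/3 × 3/4 × 3/4 = 18/48 = 3/8.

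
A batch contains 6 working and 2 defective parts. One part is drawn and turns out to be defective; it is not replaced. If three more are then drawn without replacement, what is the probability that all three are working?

4/7

With the first part removed, 6 working remain out of 7.
P = 6/7 × 5/6 × 4/5 = 120/210 = 4/7.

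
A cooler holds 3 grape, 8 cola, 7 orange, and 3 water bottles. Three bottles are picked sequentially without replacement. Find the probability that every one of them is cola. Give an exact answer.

4/95

P(every draw is cola) = 8/21 × 7/20 × 6/19 = 336/7980 = 4/95.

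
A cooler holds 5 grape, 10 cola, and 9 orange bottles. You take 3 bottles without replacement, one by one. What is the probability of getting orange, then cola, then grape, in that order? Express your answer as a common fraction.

Each draw changes the counts, so multiply the conditional probabilities along the sequence:
P = 9/24 × 10/23 × 5/22 = 450/12144 = 75/2024.

75/2024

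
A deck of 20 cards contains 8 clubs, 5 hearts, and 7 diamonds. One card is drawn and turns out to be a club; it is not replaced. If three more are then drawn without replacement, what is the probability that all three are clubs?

With the first card removed, 7 clubs remain out of 19.
P = 7/19 × 6/18 × 5/17 = 210/5814 = 35/969.

35/969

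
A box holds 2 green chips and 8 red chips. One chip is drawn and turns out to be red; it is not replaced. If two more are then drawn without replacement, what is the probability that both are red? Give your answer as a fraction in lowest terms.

7/12

After the first draw, 7 of the remaining 9 chips are red.
P = 7/9 × 6/8 = 42/72 = 7/12.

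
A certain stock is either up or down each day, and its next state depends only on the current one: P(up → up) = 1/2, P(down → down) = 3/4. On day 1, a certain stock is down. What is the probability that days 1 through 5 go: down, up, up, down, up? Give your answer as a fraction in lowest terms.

1/64

Day 1 is given. For each transition, use the conditional probability from the current state:
P(up | down) = 1/4; P(up | up) = 1/2; P(down | up) = 1/2; P(up | down) = 1/4.
P = 1/4 × 1/2 × 1/2 × 1/4 = 1/64.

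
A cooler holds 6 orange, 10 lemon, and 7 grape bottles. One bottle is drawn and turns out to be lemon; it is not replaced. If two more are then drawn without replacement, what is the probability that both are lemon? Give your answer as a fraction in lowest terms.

With the first bottle removed, 9 lemon remain out of 22.
P = 9/22 × 8/21 = 72/462 = 12/77.

12/77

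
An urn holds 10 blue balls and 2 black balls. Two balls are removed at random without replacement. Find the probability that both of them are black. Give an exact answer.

P = 2/12 × 1/11 = 2/132 = 1/66.

1/66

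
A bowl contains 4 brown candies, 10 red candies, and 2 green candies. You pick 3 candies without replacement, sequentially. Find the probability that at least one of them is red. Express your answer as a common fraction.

27/28

P(no red) = 6/16 × 5/15 × 4/14 = 120/3360 = 1/28.
P(at least one) = 1 − 1/28 = 27/28.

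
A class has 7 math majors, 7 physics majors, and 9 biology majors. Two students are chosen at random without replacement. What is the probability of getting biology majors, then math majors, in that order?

63/506

Chain rule:
P = 9/23 × 7/22 = 63/506.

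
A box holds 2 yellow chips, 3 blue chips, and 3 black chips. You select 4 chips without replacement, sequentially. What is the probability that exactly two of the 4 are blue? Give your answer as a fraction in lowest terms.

One ordering (blue drawn first) has probability 3/8 × 2/7 × 5/6 × 4/5 = 120/1680 = 1/14.
There are C(4,2) = 6 such orderings, each equally likely, so P = 6 × 1/14 = 3/7.

3/7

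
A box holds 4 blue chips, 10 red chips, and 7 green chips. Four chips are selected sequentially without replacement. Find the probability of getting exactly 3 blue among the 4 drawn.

One ordering (blue drawn first) has probability 4/21 × 3/20 × 2/19 × 17/18 = 408/143640 = 17/5985.
There are C(4,3) = 4 such orderings, each equally likely, so P = 4 × 17/5985 = 68/5985.

68/5985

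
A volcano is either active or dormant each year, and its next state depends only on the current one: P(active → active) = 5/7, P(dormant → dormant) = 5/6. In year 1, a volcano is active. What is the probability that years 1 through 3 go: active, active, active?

Year 1 is given. For each transition, use the conditional probability from the current state:
P(active | active) = 5/7; P(active | active) = 5/7.
P = 5/7 × 5/7 = 25/49.

25/49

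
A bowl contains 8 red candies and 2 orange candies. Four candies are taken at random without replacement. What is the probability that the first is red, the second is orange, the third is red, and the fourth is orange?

1/45

Chain rule:
P = 8/10 × 2/9 × 7/8 × 1/7 = 112/5040 = 1/45.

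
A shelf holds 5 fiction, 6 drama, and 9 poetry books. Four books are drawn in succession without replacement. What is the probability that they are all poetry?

P(every draw is poetry) = 9/20 × 8/19 × 7/18 × 6/17 = 3024/116280 = 42/1615.

42/1615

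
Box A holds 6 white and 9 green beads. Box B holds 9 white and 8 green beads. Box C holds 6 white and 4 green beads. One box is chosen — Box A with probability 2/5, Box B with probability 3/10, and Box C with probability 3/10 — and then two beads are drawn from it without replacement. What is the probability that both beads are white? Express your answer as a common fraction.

563/2380

From Box A: P(both white) = (6/15)(5/14) = 1/7.
From Box B: P(both white) = (9/17)(8/16) = 9/34.
From Box C: P(both white) = (6/10)(5/9) = 1/3.
Total probability = (2/5)(1/7) + (3/10)(9/34) + (3/10)(1/3) = 563/2380.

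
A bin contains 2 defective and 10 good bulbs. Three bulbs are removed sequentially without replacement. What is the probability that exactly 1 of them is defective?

9/22

One ordering (defective drawn first) has probability 2/12 × 10/11 × 9/10 = 180/1320 = 3/22.
There are C(3,1) = 3 such orderings, each equally likely, so P = 3 × 3/22 = 9/22.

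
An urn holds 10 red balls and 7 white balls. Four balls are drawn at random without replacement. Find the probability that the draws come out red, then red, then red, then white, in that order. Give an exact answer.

Chain rule:
P = 10/17 × 9/16 × 8/15 × 7/14 = 5040/57120 = 3/34.

3/34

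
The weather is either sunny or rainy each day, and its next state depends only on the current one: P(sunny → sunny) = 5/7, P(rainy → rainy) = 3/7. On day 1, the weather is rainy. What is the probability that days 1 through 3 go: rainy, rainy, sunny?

12/49

Day 1 is given. For each transition, use the conditional probability from the current state:
P(rainy | rainy) = 3/7; P(sunny | rainy) = 4/7.
P = 3/7 × 4/7 = 12/49.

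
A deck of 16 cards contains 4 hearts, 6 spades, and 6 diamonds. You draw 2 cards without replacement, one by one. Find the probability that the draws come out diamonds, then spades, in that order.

Chain rule:
P = 6/16 × 6/15 = 36/240 = 3/20.

3/20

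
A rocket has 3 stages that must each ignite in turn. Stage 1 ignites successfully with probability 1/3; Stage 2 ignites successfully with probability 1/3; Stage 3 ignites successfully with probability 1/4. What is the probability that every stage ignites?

1/36

Multiplying along the chain,
P = 1/3 × 1/3 × 1/4 = 1/36.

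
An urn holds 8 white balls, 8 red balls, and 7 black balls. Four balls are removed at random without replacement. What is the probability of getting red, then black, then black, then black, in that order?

2/253

Multiply the probability of each draw given the previous ones:
P = 8/23 × 7/22 × 6/21 × 5/20 = 1680/212520 = 2/253.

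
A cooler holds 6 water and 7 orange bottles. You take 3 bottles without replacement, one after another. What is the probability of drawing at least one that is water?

P(no water) = 7/13 × 6/12 × 5/11 = 210/1716 = 35/286.
P(at least one) = 1 − 35/286 = 251/286.

251/286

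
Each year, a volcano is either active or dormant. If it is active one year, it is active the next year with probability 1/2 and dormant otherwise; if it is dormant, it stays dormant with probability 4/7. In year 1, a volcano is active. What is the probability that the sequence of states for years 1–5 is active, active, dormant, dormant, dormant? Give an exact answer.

4/49

Year 1 is given. For each transition, use the conditional probability from the current state:
P(active | active) = 1/2; P(dormant | active) = 1/2; P(dormant | dormant) = 4/7; P(dormant | dormant) = 4/7.
P = 1/2 × 1/2 × 4/7 × 4/7 = 16/196 = 4/49.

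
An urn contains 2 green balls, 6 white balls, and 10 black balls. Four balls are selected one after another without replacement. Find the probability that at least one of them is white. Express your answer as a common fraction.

57/68

P(no white) = 12/18 × 11/17 × 10/16 × 9/15 = 11880/73440 = 11/68.
P(at least one) = 1 − 11/68 = 57/68.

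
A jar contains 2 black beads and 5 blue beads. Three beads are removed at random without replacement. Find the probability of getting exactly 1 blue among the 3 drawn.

1/7

One ordering (blue drawn first) has probability 5/7 × 2/6 × 1/5 = 10/210 = 1/21.
There are C(3,1) = 3 such orderings, each equally likely, so P = 3 × 1/21 = 1/7.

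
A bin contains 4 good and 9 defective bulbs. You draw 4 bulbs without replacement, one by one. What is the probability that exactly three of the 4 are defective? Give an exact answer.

One ordering (defective drawn first) has probability 9/13 × 8/12 × 7/11 × 4/10 = 2016/17160 = 84/715.
There are C(4,3) = 4 such orderings, each equally likely, so P = 4 × 84/715 = 336/715.

336/715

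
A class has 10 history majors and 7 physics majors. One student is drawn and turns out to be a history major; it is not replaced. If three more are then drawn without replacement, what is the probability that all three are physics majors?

1/16

After the first draw, 7 of the remaining 16 students are physics majors.
P = 7/16 × 6/15 × 5/14 = 210/3360 = 1/16.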